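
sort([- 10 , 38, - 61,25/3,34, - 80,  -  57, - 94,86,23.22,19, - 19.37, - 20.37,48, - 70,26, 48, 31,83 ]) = [ - 94, - 80 , - 70, - 61, - 57, - 20.37,-19.37, - 10,  25/3,  19,23.22,26, 31, 34,38,  48,48,83,86]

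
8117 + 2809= 10926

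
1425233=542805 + 882428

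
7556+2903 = 10459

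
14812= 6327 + 8485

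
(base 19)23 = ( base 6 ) 105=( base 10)41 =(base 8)51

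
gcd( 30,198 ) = 6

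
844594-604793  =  239801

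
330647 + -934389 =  - 603742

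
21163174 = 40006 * 529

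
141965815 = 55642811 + 86323004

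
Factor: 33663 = 3^1*7^2*229^1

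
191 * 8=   1528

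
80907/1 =80907 = 80907.00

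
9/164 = 9/164 = 0.05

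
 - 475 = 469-944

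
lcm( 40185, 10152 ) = 964440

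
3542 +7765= 11307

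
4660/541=8 + 332/541 = 8.61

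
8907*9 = 80163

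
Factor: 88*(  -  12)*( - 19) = 2^5*3^1*11^1*19^1  =  20064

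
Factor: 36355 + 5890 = 5^1*7^1*17^1*71^1= 42245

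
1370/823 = 1+547/823 = 1.66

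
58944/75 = 785 + 23/25 = 785.92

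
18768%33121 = 18768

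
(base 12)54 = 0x40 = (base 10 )64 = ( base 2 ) 1000000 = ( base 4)1000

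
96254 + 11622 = 107876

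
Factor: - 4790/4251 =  - 2^1*3^ ( - 1 ) *5^1*13^( - 1 )*109^( - 1) * 479^1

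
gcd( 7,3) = 1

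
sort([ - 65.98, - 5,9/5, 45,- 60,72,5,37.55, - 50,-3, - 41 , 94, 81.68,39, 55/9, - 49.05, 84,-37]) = [ - 65.98, - 60, - 50, - 49.05, - 41,  -  37, - 5,-3, 9/5,5 , 55/9,37.55, 39, 45, 72, 81.68, 84, 94] 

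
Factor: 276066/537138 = 3^( - 1 )*7^( - 1 ) * 29^(-1 )*313^1 = 313/609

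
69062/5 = 69062/5 = 13812.40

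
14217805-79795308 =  - 65577503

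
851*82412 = 70132612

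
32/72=4/9 = 0.44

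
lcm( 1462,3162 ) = 135966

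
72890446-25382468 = 47507978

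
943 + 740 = 1683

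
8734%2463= 1345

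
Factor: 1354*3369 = 4561626 = 2^1*3^1*677^1*1123^1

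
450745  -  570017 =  - 119272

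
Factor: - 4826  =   -2^1 * 19^1*127^1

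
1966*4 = 7864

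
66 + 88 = 154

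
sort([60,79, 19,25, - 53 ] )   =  [ - 53, 19, 25,  60, 79]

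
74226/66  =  12371/11 = 1124.64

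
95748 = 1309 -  - 94439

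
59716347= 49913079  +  9803268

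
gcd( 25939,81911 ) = 1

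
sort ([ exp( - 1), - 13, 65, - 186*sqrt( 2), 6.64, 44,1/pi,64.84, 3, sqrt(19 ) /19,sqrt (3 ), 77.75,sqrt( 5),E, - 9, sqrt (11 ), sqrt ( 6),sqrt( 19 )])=[ - 186*sqrt( 2 ), - 13, - 9 , sqrt( 19)/19, 1/pi  ,  exp( - 1), sqrt(3 ),  sqrt (5), sqrt( 6 ),E, 3 , sqrt( 11), sqrt( 19) , 6.64, 44, 64.84,65, 77.75 ] 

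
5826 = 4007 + 1819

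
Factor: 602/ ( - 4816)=  -  2^ ( - 3 ) = -1/8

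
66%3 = 0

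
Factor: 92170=2^1* 5^1*13^1*709^1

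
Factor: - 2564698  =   - 2^1 * 1282349^1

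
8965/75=119 + 8/15 = 119.53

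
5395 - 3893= 1502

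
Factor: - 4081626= -2^1 * 3^2*23^1*9859^1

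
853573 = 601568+252005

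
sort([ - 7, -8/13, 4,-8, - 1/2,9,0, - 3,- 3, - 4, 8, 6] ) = [ - 8, - 7,-4, - 3, - 3, - 8/13, - 1/2,0,  4,6,8, 9]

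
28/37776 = 7/9444= 0.00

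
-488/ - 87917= 488/87917 = 0.01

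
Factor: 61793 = 61^1*1013^1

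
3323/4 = 830 + 3/4 = 830.75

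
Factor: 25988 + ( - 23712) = 2276 =2^2 * 569^1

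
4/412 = 1/103 = 0.01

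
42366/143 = 296 + 38/143 =296.27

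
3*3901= 11703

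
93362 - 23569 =69793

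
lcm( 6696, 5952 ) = 53568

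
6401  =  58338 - 51937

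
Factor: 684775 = 5^2*7^2*13^1*43^1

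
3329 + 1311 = 4640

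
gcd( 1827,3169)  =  1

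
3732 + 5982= 9714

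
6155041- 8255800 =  - 2100759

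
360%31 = 19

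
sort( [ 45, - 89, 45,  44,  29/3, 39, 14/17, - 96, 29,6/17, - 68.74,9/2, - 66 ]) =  [ - 96, - 89, - 68.74, - 66, 6/17,14/17, 9/2,  29/3  ,  29, 39,  44,45, 45 ]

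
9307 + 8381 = 17688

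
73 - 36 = 37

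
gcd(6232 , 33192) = 8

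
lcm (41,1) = 41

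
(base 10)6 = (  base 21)6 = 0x6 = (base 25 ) 6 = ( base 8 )6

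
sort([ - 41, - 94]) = [- 94 , - 41] 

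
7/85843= 7/85843 = 0.00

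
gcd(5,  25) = 5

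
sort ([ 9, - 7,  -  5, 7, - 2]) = [ - 7,-5 ,-2, 7, 9]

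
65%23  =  19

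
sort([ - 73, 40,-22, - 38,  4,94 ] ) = [ - 73,-38, - 22, 4,40, 94]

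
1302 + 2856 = 4158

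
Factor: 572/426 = 286/213 =2^1*3^( - 1)*11^1*13^1*71^(-1 )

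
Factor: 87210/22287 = 2^1*3^2* 5^1*23^( - 1 ) = 90/23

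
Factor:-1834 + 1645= -189 = - 3^3*  7^1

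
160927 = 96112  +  64815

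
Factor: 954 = 2^1*3^2*53^1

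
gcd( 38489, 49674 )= 1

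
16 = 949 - 933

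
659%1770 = 659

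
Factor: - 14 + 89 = 3^1*5^2 = 75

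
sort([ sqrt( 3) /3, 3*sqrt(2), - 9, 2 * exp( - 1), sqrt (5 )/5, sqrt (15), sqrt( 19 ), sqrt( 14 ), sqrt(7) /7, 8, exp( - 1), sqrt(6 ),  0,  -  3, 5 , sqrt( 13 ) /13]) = [ - 9, - 3,0, sqrt(13 ) /13, exp( - 1 ),sqrt (7)/7, sqrt(5) /5, sqrt( 3 ) /3,2*exp( - 1), sqrt(6 ), sqrt(14 ),sqrt ( 15), 3 * sqrt( 2), sqrt (19), 5,8]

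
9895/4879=9895/4879  =  2.03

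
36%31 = 5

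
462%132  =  66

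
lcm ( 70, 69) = 4830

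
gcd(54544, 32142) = 974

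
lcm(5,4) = 20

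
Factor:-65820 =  - 2^2 * 3^1*5^1*1097^1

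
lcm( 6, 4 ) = 12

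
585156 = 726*806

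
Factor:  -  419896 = -2^3*73^1*719^1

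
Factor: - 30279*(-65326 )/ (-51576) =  - 329667659/8596 = - 2^(-2)*7^ ( - 1)*89^1*307^( - 1 )*367^1*10093^1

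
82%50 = 32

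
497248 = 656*758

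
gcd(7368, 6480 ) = 24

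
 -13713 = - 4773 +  - 8940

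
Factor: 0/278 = 0 = 0^1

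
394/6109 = 394/6109=0.06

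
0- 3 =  - 3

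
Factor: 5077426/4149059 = 2^1 * 29^ ( - 1 )*173^( - 1)*827^(-1)*2538713^1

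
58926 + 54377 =113303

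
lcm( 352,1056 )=1056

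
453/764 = 453/764 =0.59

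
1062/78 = 177/13=13.62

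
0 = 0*647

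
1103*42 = 46326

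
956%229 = 40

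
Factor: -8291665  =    -  5^1*17^1*97549^1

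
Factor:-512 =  - 2^9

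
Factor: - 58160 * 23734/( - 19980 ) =2^3*3^( - 3)*37^(-1 ) * 727^1*11867^1 = 69018472/999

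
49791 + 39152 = 88943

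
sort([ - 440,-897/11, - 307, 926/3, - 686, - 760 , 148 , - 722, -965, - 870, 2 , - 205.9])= [ - 965,- 870 ,-760, -722, - 686, - 440, - 307, - 205.9 ,-897/11, 2 , 148,  926/3]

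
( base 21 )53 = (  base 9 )130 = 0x6C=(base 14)7A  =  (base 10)108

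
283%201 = 82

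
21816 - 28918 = -7102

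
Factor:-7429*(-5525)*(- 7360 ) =  -  2^6*5^3*13^1*17^2*19^1*23^2   =  - 302092856000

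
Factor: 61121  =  61121^1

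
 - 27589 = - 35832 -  - 8243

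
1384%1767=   1384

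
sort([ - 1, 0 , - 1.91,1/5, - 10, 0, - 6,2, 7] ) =[-10, - 6, - 1.91, - 1,0, 0, 1/5, 2, 7] 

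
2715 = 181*15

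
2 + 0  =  2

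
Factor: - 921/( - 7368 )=1/8= 2^( - 3 )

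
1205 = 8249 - 7044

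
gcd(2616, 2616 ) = 2616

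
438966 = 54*8129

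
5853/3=1951 = 1951.00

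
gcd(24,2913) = 3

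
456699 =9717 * 47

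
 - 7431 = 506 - 7937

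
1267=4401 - 3134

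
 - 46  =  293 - 339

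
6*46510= 279060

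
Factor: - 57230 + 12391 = - 44839^1 = -44839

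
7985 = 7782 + 203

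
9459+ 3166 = 12625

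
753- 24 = 729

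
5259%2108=1043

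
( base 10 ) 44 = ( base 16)2C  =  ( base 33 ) 1b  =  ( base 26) 1i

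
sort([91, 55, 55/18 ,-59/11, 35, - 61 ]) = [ - 61, - 59/11, 55/18,  35,55, 91 ]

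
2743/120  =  22 + 103/120 = 22.86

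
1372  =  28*49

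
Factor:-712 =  - 2^3 * 89^1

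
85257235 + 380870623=466127858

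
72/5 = 72/5 = 14.40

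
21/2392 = 21/2392=0.01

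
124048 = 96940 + 27108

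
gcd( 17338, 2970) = 2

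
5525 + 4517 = 10042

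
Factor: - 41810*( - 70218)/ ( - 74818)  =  -1467907290/37409 = -  2^1* 3^2 * 5^1*37^1 * 47^1 * 83^1 * 113^1*37409^(-1)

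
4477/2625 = 1 + 1852/2625 = 1.71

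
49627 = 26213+23414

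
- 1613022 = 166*( - 9717 )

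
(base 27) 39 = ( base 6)230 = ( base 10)90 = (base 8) 132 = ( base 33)2O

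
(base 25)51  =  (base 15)86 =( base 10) 126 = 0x7e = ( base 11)105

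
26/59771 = 26/59771 = 0.00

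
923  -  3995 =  - 3072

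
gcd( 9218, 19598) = 2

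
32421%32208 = 213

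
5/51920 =1/10384 = 0.00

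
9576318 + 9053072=18629390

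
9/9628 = 9/9628 =0.00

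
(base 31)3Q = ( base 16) 77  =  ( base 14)87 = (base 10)119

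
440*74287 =32686280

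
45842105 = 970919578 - 925077473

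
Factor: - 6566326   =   - 2^1*13^2*19427^1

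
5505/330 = 16 + 15/22 = 16.68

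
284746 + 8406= 293152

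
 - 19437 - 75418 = -94855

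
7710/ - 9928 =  -3855/4964 = - 0.78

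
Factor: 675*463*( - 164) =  - 51254100 = - 2^2*3^3*5^2*41^1*463^1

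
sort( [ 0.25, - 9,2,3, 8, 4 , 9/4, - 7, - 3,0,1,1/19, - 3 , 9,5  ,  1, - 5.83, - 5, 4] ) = [ - 9, - 7, - 5.83, - 5, - 3, - 3,0,1/19,0.25, 1,1, 2,9/4, 3,4,4,5,8,9]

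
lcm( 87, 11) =957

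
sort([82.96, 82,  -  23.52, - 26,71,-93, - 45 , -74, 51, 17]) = [  -  93,  -  74,-45,- 26,-23.52,17 , 51,  71, 82,82.96] 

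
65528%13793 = 10356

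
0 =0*95461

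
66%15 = 6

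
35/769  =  35/769  =  0.05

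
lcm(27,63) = 189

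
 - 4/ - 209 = 4/209 = 0.02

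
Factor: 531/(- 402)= -177/134=- 2^( - 1 )*3^1*59^1*67^( - 1) 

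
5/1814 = 5/1814 = 0.00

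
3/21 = 1/7=0.14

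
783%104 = 55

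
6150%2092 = 1966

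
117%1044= 117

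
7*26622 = 186354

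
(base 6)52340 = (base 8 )15604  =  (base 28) 8rg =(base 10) 7044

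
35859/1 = 35859 = 35859.00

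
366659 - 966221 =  - 599562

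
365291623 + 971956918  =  1337248541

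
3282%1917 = 1365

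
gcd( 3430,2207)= 1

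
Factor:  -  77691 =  - 3^1* 19^1*29^1*47^1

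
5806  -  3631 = 2175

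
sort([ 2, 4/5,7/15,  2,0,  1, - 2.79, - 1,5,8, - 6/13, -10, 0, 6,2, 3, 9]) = [  -  10, - 2.79, - 1, - 6/13,0,0,7/15 , 4/5,1,2, 2,2, 3,  5, 6,8, 9] 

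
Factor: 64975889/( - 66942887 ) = - 5906899/6085717 = - 11^( - 1 )*727^( -1 )*761^(- 1) *5906899^1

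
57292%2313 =1780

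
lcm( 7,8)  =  56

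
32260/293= 32260/293  =  110.10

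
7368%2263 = 579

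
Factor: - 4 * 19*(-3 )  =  228 = 2^2 * 3^1*19^1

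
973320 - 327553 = 645767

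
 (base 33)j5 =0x278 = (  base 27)NB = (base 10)632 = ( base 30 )L2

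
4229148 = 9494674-5265526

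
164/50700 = 41/12675 = 0.00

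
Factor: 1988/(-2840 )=-7/10  =  - 2^(-1)*5^ ( - 1)*7^1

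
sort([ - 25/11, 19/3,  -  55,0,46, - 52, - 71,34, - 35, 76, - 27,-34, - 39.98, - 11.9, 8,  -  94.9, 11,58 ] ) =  [-94.9, - 71,- 55, - 52, - 39.98, - 35, - 34 ,-27, - 11.9, - 25/11, 0,19/3, 8, 11, 34, 46,  58, 76] 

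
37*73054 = 2702998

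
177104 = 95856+81248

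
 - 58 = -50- 8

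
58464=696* 84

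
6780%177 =54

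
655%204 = 43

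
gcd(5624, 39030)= 2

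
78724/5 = 78724/5 = 15744.80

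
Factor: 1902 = 2^1*3^1*317^1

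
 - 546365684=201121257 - 747486941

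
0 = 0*1037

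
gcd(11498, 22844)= 2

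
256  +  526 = 782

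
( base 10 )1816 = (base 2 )11100011000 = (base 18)5ag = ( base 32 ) 1oo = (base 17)64e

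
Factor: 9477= 3^6 * 13^1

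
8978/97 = 8978/97 = 92.56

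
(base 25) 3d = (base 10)88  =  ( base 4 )1120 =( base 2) 1011000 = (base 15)5D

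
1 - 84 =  - 83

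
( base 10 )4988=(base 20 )C98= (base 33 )4J5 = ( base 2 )1001101111100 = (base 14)1b64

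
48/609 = 16/203 =0.08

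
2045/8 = 2045/8  =  255.62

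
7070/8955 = 1414/1791 = 0.79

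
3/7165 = 3/7165 = 0.00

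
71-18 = 53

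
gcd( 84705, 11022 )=3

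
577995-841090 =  - 263095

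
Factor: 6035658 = 2^1*3^1*139^1*7237^1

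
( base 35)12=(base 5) 122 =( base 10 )37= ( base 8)45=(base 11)34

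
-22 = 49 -71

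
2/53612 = 1/26806 = 0.00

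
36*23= 828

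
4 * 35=140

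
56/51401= 8/7343 = 0.00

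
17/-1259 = -1+1242/1259 = -  0.01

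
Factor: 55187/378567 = 3^( -3)*7^( - 1)  *  11^1* 29^1*173^1 * 2003^( - 1)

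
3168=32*99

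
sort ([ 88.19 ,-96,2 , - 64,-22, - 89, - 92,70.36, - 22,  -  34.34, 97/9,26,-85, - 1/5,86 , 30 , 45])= [ - 96,  -  92,-89,-85, - 64,  -  34.34,-22,-22,-1/5  ,  2,  97/9,26,30, 45, 70.36,86,88.19] 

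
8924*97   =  865628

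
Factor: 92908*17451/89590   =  810668754/44795 = 2^1 * 3^2*5^( - 1 )*7^1*17^(- 2)*31^( - 1)*277^1*23227^1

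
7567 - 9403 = - 1836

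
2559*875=2239125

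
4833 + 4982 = 9815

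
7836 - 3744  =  4092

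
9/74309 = 9/74309 = 0.00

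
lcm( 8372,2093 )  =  8372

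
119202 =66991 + 52211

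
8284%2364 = 1192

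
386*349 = 134714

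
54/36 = 3/2 = 1.50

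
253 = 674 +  - 421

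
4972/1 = 4972  =  4972.00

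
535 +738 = 1273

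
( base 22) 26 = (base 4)302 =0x32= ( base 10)50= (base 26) 1O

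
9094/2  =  4547= 4547.00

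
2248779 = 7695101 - 5446322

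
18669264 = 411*45424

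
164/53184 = 41/13296   =  0.00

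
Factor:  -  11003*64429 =- 708912287 = - 19^1*3391^1*11003^1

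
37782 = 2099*18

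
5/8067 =5/8067 = 0.00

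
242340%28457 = 14684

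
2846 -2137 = 709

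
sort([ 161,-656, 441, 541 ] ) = [ - 656,161, 441 , 541]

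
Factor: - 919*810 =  - 744390 = -2^1*3^4*5^1*919^1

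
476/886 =238/443 = 0.54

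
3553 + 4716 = 8269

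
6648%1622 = 160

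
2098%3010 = 2098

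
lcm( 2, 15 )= 30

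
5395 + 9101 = 14496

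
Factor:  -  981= - 3^2*109^1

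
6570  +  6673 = 13243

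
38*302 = 11476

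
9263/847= 9263/847 = 10.94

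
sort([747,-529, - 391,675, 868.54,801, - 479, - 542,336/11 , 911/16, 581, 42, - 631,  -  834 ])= [  -  834, - 631 ,-542, - 529,-479, - 391, 336/11,42, 911/16,581, 675, 747, 801, 868.54] 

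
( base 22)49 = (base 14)6D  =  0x61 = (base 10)97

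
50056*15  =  750840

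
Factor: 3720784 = 2^4*232549^1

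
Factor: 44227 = 47^1*941^1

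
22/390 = 11/195= 0.06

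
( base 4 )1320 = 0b1111000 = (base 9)143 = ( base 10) 120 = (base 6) 320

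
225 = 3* 75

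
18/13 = 18/13=1.38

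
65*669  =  43485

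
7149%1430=1429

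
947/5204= 947/5204 = 0.18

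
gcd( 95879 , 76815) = 1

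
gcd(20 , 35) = 5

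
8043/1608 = 2681/536 = 5.00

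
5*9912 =49560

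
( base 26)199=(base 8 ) 1627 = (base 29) 12k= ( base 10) 919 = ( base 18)2F1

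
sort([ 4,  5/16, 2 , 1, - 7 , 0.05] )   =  [ -7,0.05 , 5/16 , 1,2,4]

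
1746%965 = 781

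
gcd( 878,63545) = 1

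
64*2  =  128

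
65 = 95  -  30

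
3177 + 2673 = 5850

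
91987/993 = 92 + 631/993 = 92.64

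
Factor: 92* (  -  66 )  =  -6072 = -  2^3*3^1*11^1* 23^1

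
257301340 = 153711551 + 103589789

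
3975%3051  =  924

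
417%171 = 75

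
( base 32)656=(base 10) 6310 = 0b1100010100110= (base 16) 18a6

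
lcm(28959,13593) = 666057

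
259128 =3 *86376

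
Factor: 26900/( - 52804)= -5^2 * 43^(-1)*269^1*307^( - 1)  =  - 6725/13201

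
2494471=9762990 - 7268519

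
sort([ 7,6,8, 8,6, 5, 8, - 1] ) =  [ - 1,5, 6,6,7, 8, 8,8 ]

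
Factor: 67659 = 3^1*19^1*1187^1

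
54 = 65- 11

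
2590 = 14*185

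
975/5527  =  975/5527=0.18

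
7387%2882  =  1623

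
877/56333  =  877/56333=0.02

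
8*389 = 3112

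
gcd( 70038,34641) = 27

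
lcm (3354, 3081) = 264966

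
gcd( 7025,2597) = 1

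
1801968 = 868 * 2076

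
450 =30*15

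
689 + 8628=9317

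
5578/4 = 2789/2 = 1394.50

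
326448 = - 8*( - 40806 )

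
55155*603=33258465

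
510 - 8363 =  - 7853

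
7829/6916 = 1 + 913/6916 = 1.13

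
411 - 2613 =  - 2202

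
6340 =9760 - 3420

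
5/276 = 5/276 = 0.02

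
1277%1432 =1277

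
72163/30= 72163/30 =2405.43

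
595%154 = 133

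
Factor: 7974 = 2^1*3^2*443^1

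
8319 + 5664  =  13983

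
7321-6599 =722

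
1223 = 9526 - 8303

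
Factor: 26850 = 2^1*3^1*5^2*179^1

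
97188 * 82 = 7969416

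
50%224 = 50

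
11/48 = 11/48 = 0.23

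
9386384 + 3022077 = 12408461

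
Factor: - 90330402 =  - 2^1*3^1*137^1*109891^1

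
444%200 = 44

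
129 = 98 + 31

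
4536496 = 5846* 776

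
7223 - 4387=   2836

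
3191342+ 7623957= 10815299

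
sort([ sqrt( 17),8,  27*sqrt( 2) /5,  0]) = [ 0,sqrt( 17),27*sqrt(2)/5,8]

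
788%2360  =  788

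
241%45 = 16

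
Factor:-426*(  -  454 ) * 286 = 55313544 = 2^3*3^1*11^1 * 13^1*71^1*227^1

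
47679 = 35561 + 12118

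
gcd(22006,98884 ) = 2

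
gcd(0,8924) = 8924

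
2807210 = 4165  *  674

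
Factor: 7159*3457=24748663  =  3457^1 * 7159^1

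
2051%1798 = 253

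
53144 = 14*3796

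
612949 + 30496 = 643445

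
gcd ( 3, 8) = 1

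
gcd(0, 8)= 8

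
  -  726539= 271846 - 998385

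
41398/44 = 20699/22 = 940.86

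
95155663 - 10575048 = 84580615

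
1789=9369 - 7580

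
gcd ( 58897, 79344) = 1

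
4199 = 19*221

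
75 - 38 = 37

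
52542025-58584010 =  -  6041985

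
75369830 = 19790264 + 55579566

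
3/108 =1/36  =  0.03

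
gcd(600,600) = 600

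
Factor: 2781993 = 3^1 * 37^1*71^1*353^1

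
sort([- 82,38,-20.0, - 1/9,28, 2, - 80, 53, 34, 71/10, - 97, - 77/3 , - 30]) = [ - 97,-82 , - 80,- 30, - 77/3, - 20.0 ,-1/9, 2, 71/10, 28 , 34,38,53 ]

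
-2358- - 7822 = 5464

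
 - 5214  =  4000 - 9214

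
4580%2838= 1742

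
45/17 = 45/17 =2.65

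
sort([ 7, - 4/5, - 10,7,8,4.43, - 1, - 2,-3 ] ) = [ - 10,-3 , - 2, - 1,-4/5,4.43,7, 7, 8 ] 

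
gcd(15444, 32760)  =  468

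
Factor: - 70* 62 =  - 2^2*5^1*7^1*31^1 = - 4340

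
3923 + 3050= 6973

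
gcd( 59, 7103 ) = 1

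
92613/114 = 30871/38 = 812.39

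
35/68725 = 7/13745 = 0.00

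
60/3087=20/1029  =  0.02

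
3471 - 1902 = 1569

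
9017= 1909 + 7108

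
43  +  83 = 126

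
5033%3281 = 1752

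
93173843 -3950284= 89223559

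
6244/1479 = 6244/1479 = 4.22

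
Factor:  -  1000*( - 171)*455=2^3*3^2*5^4 * 7^1 * 13^1*19^1 = 77805000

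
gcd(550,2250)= 50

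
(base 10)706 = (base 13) 424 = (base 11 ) 592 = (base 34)KQ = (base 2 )1011000010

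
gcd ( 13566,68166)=42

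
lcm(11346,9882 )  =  306342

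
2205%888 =429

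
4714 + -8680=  - 3966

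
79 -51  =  28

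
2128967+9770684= 11899651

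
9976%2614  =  2134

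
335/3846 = 335/3846= 0.09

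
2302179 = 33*69763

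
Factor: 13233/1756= 2^(- 2)*3^1 * 11^1*401^1*439^( - 1 )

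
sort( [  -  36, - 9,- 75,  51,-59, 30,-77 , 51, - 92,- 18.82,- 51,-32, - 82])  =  [-92, - 82, - 77, - 75 ,  -  59 , - 51,-36, - 32, - 18.82,- 9,30,51,51]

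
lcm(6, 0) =0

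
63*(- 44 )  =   - 2772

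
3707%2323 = 1384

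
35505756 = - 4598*(  -  7722)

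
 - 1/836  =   - 1 + 835/836 = - 0.00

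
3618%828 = 306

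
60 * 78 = 4680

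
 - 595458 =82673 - 678131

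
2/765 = 2/765 = 0.00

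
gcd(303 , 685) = 1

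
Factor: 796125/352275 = 5^1*7^( - 1) * 61^( - 1 ) * 193^1= 965/427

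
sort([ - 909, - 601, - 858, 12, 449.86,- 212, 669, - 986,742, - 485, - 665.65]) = [ - 986, - 909, -858,-665.65, - 601,-485,  -  212,12,449.86,669, 742 ] 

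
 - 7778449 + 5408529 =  - 2369920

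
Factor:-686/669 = -2^1*3^( -1 )*7^3*223^ ( - 1) 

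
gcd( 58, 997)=1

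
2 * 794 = 1588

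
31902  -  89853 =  - 57951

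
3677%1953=1724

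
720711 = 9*80079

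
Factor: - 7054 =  - 2^1* 3527^1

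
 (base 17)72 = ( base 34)3J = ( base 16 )79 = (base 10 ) 121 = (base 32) 3p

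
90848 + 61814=152662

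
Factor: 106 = 2^1* 53^1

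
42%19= 4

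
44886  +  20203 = 65089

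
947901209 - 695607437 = 252293772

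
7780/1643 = 7780/1643 = 4.74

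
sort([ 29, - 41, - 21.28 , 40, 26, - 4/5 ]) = [ - 41, - 21.28, - 4/5, 26, 29,40 ]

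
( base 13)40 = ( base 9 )57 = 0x34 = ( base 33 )1j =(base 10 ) 52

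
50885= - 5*( - 10177 ) 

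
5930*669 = 3967170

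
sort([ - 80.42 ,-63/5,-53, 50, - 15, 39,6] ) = [-80.42, - 53, - 15,-63/5,6,39, 50]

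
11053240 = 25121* 440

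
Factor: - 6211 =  - 6211^1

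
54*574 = 30996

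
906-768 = 138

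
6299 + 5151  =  11450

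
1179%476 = 227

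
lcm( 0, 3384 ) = 0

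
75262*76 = 5719912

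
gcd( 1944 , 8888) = 8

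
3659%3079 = 580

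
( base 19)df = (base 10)262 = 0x106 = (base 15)127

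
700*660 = 462000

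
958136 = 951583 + 6553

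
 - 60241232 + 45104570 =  - 15136662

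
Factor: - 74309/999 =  - 3^( - 3 )*19^1*37^( - 1) * 3911^1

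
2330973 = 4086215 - 1755242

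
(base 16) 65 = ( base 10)101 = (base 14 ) 73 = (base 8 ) 145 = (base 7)203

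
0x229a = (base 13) 4055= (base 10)8858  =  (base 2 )10001010011010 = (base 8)21232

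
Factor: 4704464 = 2^4*294029^1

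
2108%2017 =91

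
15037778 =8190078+6847700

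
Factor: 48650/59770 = 5^1*7^1* 43^(  -  1) = 35/43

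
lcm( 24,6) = 24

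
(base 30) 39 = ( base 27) 3I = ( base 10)99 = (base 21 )4F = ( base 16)63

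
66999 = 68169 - 1170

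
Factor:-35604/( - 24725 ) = 36/25 = 2^2*3^2*5^( - 2 ) 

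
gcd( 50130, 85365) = 45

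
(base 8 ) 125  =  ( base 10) 85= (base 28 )31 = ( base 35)2f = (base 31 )2n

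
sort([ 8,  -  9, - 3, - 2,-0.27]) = [ - 9,-3, - 2, - 0.27 , 8]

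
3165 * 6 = 18990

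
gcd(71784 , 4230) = 18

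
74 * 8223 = 608502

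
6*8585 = 51510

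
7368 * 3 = 22104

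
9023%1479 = 149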